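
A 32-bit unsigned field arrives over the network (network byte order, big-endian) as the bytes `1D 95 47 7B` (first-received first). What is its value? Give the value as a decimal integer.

496322427

Big-endian stores the most-significant byte at the lowest address.
The bytes are already most-significant first: 0x1D95477B.
0x1D95477B = 496322427.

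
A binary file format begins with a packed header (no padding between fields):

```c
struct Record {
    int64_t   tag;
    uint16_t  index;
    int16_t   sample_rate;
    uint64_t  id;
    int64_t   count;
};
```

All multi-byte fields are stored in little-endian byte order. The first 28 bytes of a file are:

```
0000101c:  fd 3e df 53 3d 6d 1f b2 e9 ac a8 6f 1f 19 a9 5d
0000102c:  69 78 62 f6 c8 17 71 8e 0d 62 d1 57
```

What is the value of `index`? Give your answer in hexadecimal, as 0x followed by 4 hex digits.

`index` follows `tag` (8 bytes), so it starts at byte offset 8 and occupies 2 bytes.
Bytes at offsets 8..9: E9 AC.
Little-endian: lowest address holds the least-significant byte.
Reassemble most-significant byte first: AC E9 → 0xACE9.

0xACE9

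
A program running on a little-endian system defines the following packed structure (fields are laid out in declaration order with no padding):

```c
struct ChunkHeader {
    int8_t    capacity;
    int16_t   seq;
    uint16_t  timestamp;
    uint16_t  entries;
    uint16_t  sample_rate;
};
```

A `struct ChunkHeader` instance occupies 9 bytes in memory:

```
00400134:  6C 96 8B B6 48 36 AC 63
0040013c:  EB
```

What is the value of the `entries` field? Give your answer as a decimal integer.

`entries` follows `capacity` (1 B), `seq` (2 B), `timestamp` (2 B), so it starts at offset 1 + 2 + 2 = 5 and occupies 2 bytes.
Bytes at offsets 5..6: 36 AC.
In little-endian order the low byte comes first in memory.
Reassemble most-significant byte first: AC 36 → 0xAC36.
0xAC36 = 44086.

44086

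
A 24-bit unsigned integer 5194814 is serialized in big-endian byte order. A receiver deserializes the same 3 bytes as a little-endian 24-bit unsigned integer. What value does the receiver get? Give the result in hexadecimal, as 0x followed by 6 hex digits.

5194814 in 24-bit hexadecimal is 0x4F443E.
Stored big-endian, the bytes at ascending addresses are 4F 44 3E.
Read back as little-endian, the first byte is least significant, giving 0x3E444F.

0x3E444F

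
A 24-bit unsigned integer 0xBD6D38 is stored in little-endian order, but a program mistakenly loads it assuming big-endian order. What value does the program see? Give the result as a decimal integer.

3698109

Stored little-endian, the bytes at ascending addresses are 38 6D BD.
Read back as big-endian, the last byte is least significant, giving 0x386DBD.
0x386DBD = 3698109.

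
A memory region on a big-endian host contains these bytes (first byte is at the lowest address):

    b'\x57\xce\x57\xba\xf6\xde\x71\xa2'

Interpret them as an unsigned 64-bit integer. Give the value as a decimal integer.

In big-endian order the high byte comes first in memory.
The bytes are already most-significant first: 0x57CE57BAF6DE71A2.
0x57CE57BAF6DE71A2 = 6327090987019432354.

6327090987019432354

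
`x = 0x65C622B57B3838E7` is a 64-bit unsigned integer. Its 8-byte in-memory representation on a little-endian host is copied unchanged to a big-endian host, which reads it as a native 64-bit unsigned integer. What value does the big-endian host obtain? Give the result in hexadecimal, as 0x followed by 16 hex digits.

0xE738387BB522C665

Stored little-endian, the bytes at ascending addresses are E7 38 38 7B B5 22 C6 65.
Read back as big-endian, the last byte is least significant, giving 0xE738387BB522C665.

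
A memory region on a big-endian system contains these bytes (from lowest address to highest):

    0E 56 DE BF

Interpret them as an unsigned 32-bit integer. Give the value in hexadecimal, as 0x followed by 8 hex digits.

0x0E56DEBF

Big-endian stores the most-significant byte at the lowest address.
The bytes are already most-significant first: 0x0E56DEBF.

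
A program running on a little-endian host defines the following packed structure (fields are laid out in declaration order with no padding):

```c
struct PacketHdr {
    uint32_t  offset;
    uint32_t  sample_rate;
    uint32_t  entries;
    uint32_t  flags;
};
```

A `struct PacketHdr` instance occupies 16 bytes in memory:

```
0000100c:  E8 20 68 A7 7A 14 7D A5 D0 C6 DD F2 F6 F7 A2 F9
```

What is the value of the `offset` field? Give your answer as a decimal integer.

2808619240

`offset` is the first field, at byte offset 0, occupying 4 bytes.
Bytes at offsets 0..3: E8 20 68 A7.
Little-endian: lowest address holds the least-significant byte.
Reassemble most-significant byte first: A7 68 20 E8 → 0xA76820E8.
0xA76820E8 = 2808619240.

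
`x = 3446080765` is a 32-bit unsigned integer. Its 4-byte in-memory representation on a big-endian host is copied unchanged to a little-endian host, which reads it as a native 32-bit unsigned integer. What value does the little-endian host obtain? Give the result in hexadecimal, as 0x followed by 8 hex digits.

0xFD0467CD

3446080765 in 32-bit hexadecimal is 0xCD6704FD.
Stored big-endian, the bytes at ascending addresses are CD 67 04 FD.
Read back as little-endian, the first byte is least significant, giving 0xFD0467CD.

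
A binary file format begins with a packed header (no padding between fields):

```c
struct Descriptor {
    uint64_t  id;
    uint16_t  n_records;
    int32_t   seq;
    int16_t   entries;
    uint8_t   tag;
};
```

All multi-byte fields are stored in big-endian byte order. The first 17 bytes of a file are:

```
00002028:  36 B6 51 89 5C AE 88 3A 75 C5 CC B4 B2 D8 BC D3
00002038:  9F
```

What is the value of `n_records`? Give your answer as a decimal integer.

30149

`n_records` follows `id` (8 bytes), so it starts at byte offset 8 and occupies 2 bytes.
Bytes at offsets 8..9: 75 C5.
Big-endian: lowest address holds the most-significant byte.
The bytes are already most-significant first: 0x75C5.
0x75C5 = 30149.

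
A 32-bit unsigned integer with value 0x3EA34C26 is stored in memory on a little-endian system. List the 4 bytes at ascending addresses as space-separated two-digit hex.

26 4C A3 3E

Split into bytes (most-significant first): 3E A3 4C 26.
Little-endian stores the least-significant byte at the lowest address.
So at ascending addresses the bytes are 26 4C A3 3E.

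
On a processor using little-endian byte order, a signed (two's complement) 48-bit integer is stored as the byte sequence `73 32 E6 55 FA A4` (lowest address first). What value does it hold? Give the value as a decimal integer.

-100079886781837

Little-endian: lowest address holds the least-significant byte.
Reassemble most-significant byte first: A4 FA 55 E6 32 73 → 0xA4FA55E63273.
Top bit is set, so as a signed 48-bit value this is 0xA4FA55E63273 − 2^48 = -100079886781837.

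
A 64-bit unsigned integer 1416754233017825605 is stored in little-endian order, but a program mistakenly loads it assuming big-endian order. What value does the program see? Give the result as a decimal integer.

1416754233017825605 in 64-bit hexadecimal is 0x13A95277F90EF945.
Stored little-endian, the bytes at ascending addresses are 45 F9 0E F9 77 52 A9 13.
Read back as big-endian, the last byte is least significant, giving 0x45F90EF97752A913.
0x45F90EF97752A913 = 5042077722429532435.

5042077722429532435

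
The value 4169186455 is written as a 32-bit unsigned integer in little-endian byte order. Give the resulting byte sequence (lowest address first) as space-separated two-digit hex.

4169186455 in hexadecimal, padded to 32 bits, is 0xF880BC97.
Split into bytes (most-significant first): F8 80 BC 97.
In little-endian order the low byte comes first in memory.
So at ascending addresses the bytes are 97 BC 80 F8.

97 BC 80 F8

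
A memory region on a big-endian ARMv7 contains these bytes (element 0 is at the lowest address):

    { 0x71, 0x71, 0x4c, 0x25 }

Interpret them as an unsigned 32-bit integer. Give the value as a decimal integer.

1903250469

Big-endian stores the most-significant byte at the lowest address.
The bytes are already most-significant first: 0x71714C25.
0x71714C25 = 1903250469.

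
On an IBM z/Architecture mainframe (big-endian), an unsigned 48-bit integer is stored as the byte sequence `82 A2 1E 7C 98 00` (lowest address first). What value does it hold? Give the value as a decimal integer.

Big-endian stores the most-significant byte at the lowest address.
The bytes are already most-significant first: 0x82A21E7C9800.
0x82A21E7C9800 = 143632807794688.

143632807794688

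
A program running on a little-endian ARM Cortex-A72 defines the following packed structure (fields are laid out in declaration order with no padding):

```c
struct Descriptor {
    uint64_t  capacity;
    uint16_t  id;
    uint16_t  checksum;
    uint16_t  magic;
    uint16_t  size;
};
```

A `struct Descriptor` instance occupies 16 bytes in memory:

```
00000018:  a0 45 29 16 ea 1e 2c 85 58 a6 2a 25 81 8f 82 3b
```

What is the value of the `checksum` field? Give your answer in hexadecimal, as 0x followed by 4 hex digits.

0x252A

`checksum` follows `capacity` (8 B), `id` (2 B), so it starts at offset 8 + 2 = 10 and occupies 2 bytes.
Bytes at offsets 10..11: 2A 25.
Little-endian: lowest address holds the least-significant byte.
Reassemble most-significant byte first: 25 2A → 0x252A.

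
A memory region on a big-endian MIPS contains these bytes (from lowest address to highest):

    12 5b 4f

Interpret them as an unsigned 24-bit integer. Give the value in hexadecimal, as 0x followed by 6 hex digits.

Big-endian stores the most-significant byte at the lowest address.
The bytes are already most-significant first: 0x125B4F.

0x125B4F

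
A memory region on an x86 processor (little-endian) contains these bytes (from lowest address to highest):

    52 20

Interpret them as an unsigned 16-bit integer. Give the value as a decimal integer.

Little-endian: lowest address holds the least-significant byte.
Reassemble most-significant byte first: 20 52 → 0x2052.
0x2052 = 8274.

8274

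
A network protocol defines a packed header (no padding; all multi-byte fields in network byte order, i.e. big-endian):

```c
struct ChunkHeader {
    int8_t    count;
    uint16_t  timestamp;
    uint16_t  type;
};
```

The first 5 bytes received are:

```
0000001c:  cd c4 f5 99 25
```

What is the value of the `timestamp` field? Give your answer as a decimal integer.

`timestamp` follows `count` (1 byte), so it starts at byte offset 1 and occupies 2 bytes.
Bytes at offsets 1..2: C4 F5.
In big-endian order the high byte comes first in memory.
The bytes are already most-significant first: 0xC4F5.
0xC4F5 = 50421.

50421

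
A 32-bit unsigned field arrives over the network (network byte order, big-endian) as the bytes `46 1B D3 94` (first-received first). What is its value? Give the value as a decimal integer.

1176228756

Big-endian: lowest address holds the most-significant byte.
The bytes are already most-significant first: 0x461BD394.
0x461BD394 = 1176228756.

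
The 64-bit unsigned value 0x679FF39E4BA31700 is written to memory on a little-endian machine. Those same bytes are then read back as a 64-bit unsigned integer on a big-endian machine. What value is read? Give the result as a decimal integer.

6653469648985959

Stored little-endian, the bytes at ascending addresses are 00 17 A3 4B 9E F3 9F 67.
Read back as big-endian, the last byte is least significant, giving 0x0017A34B9EF39F67.
0x0017A34B9EF39F67 = 6653469648985959.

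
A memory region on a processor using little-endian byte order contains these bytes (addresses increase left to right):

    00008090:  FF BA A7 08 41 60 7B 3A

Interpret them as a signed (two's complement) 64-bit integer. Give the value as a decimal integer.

4214067708769581823

In little-endian order the low byte comes first in memory.
Reassemble most-significant byte first: 3A 7B 60 41 08 A7 BA FF → 0x3A7B604108A7BAFF.
0x3A7B604108A7BAFF = 4214067708769581823.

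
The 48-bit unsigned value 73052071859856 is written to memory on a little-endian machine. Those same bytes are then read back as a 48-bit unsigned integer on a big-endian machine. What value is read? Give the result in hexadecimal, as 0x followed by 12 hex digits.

0x9016CBC27042

73052071859856 in 48-bit hexadecimal is 0x4270C2CB1690.
Stored little-endian, the bytes at ascending addresses are 90 16 CB C2 70 42.
Read back as big-endian, the last byte is least significant, giving 0x9016CBC27042.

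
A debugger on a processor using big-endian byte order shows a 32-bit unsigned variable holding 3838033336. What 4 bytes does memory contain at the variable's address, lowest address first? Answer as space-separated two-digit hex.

3838033336 in hexadecimal, padded to 32 bits, is 0xE4C3BDB8.
Split into bytes (most-significant first): E4 C3 BD B8.
Big-endian stores the most-significant byte at the lowest address.
So the memory order matches the most-significant-first order: E4 C3 BD B8.

E4 C3 BD B8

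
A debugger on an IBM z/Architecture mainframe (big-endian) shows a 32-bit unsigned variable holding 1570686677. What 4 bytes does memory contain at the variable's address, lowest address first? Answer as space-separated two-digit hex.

5D 9E C6 D5

1570686677 in hexadecimal, padded to 32 bits, is 0x5D9EC6D5.
Split into bytes (most-significant first): 5D 9E C6 D5.
Big-endian stores the most-significant byte at the lowest address.
So the memory order matches the most-significant-first order: 5D 9E C6 D5.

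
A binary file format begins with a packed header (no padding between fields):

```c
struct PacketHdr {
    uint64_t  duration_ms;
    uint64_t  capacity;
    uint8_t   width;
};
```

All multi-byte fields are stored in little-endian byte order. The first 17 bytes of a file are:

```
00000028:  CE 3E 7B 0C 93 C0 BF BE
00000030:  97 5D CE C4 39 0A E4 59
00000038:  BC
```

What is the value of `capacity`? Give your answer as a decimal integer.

6477313407296888215

`capacity` follows `duration_ms` (8 bytes), so it starts at byte offset 8 and occupies 8 bytes.
Bytes at offsets 8..15: 97 5D CE C4 39 0A E4 59.
Little-endian stores the least-significant byte at the lowest address.
Reassemble most-significant byte first: 59 E4 0A 39 C4 CE 5D 97 → 0x59E40A39C4CE5D97.
0x59E40A39C4CE5D97 = 6477313407296888215.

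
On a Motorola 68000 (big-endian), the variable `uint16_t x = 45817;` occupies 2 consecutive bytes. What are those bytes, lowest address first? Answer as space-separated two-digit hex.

45817 in hexadecimal, padded to 16 bits, is 0xB2F9.
Split into bytes (most-significant first): B2 F9.
In big-endian order the high byte comes first in memory.
So the memory order matches the most-significant-first order: B2 F9.

B2 F9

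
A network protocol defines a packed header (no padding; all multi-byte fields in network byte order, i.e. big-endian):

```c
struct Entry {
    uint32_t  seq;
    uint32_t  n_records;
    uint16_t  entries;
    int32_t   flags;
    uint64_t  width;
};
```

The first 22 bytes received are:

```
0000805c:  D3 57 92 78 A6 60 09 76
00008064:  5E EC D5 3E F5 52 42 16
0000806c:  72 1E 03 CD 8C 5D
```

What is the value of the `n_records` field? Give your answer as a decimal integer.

`n_records` follows `seq` (4 bytes), so it starts at byte offset 4 and occupies 4 bytes.
Bytes at offsets 4..7: A6 60 09 76.
Big-endian: lowest address holds the most-significant byte.
The bytes are already most-significant first: 0xA6600976.
0xA6600976 = 2791311734.

2791311734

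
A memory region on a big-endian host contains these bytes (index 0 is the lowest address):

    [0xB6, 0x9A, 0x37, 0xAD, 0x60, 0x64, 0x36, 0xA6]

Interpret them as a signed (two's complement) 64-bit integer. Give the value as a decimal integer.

-5288853594607176026

Big-endian stores the most-significant byte at the lowest address.
The bytes are already most-significant first: 0xB69A37AD606436A6.
Top bit is set, so as a signed 64-bit value this is 0xB69A37AD606436A6 − 2^64 = -5288853594607176026.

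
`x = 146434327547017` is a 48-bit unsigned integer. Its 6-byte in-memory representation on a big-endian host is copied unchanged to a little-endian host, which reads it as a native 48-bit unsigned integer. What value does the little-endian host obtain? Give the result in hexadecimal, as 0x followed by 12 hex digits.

0x898C13662E85

146434327547017 in 48-bit hexadecimal is 0x852E66138C89.
Stored big-endian, the bytes at ascending addresses are 85 2E 66 13 8C 89.
Read back as little-endian, the first byte is least significant, giving 0x898C13662E85.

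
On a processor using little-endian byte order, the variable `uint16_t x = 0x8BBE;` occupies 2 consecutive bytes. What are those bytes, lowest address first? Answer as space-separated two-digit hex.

BE 8B

Split into bytes (most-significant first): 8B BE.
In little-endian order the low byte comes first in memory.
So at ascending addresses the bytes are BE 8B.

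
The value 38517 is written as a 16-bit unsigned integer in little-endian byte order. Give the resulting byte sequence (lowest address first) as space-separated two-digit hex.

75 96

38517 in hexadecimal, padded to 16 bits, is 0x9675.
Split into bytes (most-significant first): 96 75.
In little-endian order the low byte comes first in memory.
So at ascending addresses the bytes are 75 96.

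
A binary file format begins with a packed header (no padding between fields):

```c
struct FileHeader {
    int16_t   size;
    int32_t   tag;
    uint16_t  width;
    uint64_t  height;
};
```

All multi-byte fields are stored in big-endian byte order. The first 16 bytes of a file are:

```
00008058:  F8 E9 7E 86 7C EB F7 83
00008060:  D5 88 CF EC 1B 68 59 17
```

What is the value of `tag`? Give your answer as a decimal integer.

`tag` follows `size` (2 bytes), so it starts at byte offset 2 and occupies 4 bytes.
Bytes at offsets 2..5: 7E 86 7C EB.
Big-endian: lowest address holds the most-significant byte.
The bytes are already most-significant first: 0x7E867CEB.
0x7E867CEB = 2122743019.

2122743019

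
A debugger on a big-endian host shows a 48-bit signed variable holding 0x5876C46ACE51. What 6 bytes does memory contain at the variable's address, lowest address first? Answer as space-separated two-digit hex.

58 76 C4 6A CE 51

Split into bytes (most-significant first): 58 76 C4 6A CE 51.
Big-endian stores the most-significant byte at the lowest address.
So the memory order matches the most-significant-first order: 58 76 C4 6A CE 51.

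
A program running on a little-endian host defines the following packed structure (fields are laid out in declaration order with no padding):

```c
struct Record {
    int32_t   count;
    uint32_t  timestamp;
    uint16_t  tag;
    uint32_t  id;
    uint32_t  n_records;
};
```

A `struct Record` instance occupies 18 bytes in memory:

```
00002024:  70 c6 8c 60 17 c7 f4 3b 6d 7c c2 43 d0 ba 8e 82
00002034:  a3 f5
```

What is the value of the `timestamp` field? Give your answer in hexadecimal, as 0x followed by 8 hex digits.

0x3BF4C717

`timestamp` follows `count` (4 bytes), so it starts at byte offset 4 and occupies 4 bytes.
Bytes at offsets 4..7: 17 C7 F4 3B.
Little-endian: lowest address holds the least-significant byte.
Reassemble most-significant byte first: 3B F4 C7 17 → 0x3BF4C717.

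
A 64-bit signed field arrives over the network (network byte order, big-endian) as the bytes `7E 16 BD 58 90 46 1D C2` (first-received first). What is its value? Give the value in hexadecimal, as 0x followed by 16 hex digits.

0x7E16BD5890461DC2

Big-endian stores the most-significant byte at the lowest address.
The bytes are already most-significant first: 0x7E16BD5890461DC2.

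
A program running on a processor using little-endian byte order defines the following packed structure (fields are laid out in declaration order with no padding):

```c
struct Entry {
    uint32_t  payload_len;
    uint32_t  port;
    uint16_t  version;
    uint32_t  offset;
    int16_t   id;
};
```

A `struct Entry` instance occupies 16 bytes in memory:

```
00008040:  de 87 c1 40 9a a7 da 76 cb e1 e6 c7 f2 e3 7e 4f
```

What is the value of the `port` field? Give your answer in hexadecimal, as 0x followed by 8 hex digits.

0x76DAA79A

`port` follows `payload_len` (4 bytes), so it starts at byte offset 4 and occupies 4 bytes.
Bytes at offsets 4..7: 9A A7 DA 76.
Little-endian stores the least-significant byte at the lowest address.
Reassemble most-significant byte first: 76 DA A7 9A → 0x76DAA79A.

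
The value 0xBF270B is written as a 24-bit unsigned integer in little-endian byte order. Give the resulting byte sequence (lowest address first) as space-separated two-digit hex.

Split into bytes (most-significant first): BF 27 0B.
In little-endian order the low byte comes first in memory.
So at ascending addresses the bytes are 0B 27 BF.

0B 27 BF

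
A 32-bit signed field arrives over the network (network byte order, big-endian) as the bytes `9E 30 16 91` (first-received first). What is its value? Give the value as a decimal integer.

In big-endian order the high byte comes first in memory.
The bytes are already most-significant first: 0x9E301691.
Top bit is set, so as a signed 32-bit value this is 0x9E301691 − 2^32 = -1641015663.

-1641015663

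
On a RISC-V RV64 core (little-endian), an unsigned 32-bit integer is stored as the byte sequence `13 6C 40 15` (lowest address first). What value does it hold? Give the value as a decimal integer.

In little-endian order the low byte comes first in memory.
Reassemble most-significant byte first: 15 40 6C 13 → 0x15406C13.
0x15406C13 = 356543507.

356543507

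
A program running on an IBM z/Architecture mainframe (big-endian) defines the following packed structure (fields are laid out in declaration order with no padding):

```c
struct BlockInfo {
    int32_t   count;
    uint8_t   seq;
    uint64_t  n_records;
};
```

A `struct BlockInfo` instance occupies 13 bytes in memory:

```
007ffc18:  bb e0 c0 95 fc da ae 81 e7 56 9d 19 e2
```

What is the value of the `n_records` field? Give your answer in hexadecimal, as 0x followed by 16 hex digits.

0xDAAE81E7569D19E2

`n_records` follows `count` (4 B), `seq` (1 B), so it starts at offset 4 + 1 = 5 and occupies 8 bytes.
Bytes at offsets 5..12: DA AE 81 E7 56 9D 19 E2.
In big-endian order the high byte comes first in memory.
The bytes are already most-significant first: 0xDAAE81E7569D19E2.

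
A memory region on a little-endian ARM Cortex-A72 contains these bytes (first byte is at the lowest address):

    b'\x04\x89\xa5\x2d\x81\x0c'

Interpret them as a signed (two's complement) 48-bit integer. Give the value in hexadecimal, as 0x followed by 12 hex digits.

0x0C812DA58904

Little-endian: lowest address holds the least-significant byte.
Reassemble most-significant byte first: 0C 81 2D A5 89 04 → 0x0C812DA58904.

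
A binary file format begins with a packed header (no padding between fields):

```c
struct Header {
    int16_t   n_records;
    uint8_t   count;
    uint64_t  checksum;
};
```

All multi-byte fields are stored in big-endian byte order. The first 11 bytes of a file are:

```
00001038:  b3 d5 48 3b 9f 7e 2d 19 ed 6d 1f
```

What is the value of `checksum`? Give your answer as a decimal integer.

`checksum` follows `n_records` (2 B), `count` (1 B), so it starts at offset 2 + 1 = 3 and occupies 8 bytes.
Bytes at offsets 3..10: 3B 9F 7E 2D 19 ED 6D 1F.
Big-endian stores the most-significant byte at the lowest address.
The bytes are already most-significant first: 0x3B9F7E2D19ED6D1F.
0x3B9F7E2D19ED6D1F = 4296291301708360991.

4296291301708360991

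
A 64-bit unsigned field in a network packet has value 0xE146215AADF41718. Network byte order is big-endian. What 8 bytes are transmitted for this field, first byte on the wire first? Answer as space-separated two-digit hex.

Split into bytes (most-significant first): E1 46 21 5A AD F4 17 18.
In big-endian order the high byte comes first in memory.
So the memory order matches the most-significant-first order: E1 46 21 5A AD F4 17 18.

E1 46 21 5A AD F4 17 18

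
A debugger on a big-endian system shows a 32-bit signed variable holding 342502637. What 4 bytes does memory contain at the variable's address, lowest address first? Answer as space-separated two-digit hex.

14 6A 2C ED

342502637 in hexadecimal, padded to 32 bits, is 0x146A2CED.
Split into bytes (most-significant first): 14 6A 2C ED.
In big-endian order the high byte comes first in memory.
So the memory order matches the most-significant-first order: 14 6A 2C ED.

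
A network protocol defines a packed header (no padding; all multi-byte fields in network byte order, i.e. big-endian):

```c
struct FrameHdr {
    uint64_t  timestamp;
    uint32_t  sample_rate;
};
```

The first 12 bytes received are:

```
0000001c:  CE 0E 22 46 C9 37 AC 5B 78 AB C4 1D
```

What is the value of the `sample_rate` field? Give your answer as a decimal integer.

`sample_rate` follows `timestamp` (8 bytes), so it starts at byte offset 8 and occupies 4 bytes.
Bytes at offsets 8..11: 78 AB C4 1D.
In big-endian order the high byte comes first in memory.
The bytes are already most-significant first: 0x78ABC41D.
0x78ABC41D = 2024522781.

2024522781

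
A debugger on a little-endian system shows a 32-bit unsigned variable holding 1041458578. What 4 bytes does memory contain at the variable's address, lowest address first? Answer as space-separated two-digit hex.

92 65 13 3E

1041458578 in hexadecimal, padded to 32 bits, is 0x3E136592.
Split into bytes (most-significant first): 3E 13 65 92.
In little-endian order the low byte comes first in memory.
So at ascending addresses the bytes are 92 65 13 3E.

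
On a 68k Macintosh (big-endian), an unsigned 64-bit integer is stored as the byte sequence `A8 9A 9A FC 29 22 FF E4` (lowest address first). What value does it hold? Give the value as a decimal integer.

12149193352597929956

In big-endian order the high byte comes first in memory.
The bytes are already most-significant first: 0xA89A9AFC2922FFE4.
0xA89A9AFC2922FFE4 = 12149193352597929956.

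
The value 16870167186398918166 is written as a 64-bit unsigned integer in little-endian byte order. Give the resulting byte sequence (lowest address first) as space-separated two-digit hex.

16870167186398918166 in hexadecimal, padded to 64 bits, is 0xEA1EDFAC8EC23616.
Split into bytes (most-significant first): EA 1E DF AC 8E C2 36 16.
In little-endian order the low byte comes first in memory.
So at ascending addresses the bytes are 16 36 C2 8E AC DF 1E EA.

16 36 C2 8E AC DF 1E EA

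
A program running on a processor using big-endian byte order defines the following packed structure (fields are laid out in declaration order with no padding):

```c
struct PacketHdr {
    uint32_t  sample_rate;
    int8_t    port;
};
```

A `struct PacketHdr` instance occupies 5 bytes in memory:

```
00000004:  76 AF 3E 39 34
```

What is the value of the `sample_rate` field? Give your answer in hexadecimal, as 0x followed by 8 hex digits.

0x76AF3E39

`sample_rate` is the first field, at byte offset 0, occupying 4 bytes.
Bytes at offsets 0..3: 76 AF 3E 39.
Big-endian stores the most-significant byte at the lowest address.
The bytes are already most-significant first: 0x76AF3E39.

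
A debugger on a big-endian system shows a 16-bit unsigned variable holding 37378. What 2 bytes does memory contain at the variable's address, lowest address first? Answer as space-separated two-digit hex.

92 02

37378 in hexadecimal, padded to 16 bits, is 0x9202.
Split into bytes (most-significant first): 92 02.
In big-endian order the high byte comes first in memory.
So the memory order matches the most-significant-first order: 92 02.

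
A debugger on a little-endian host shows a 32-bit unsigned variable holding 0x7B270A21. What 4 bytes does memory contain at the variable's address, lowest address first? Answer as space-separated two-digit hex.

Split into bytes (most-significant first): 7B 27 0A 21.
In little-endian order the low byte comes first in memory.
So at ascending addresses the bytes are 21 0A 27 7B.

21 0A 27 7B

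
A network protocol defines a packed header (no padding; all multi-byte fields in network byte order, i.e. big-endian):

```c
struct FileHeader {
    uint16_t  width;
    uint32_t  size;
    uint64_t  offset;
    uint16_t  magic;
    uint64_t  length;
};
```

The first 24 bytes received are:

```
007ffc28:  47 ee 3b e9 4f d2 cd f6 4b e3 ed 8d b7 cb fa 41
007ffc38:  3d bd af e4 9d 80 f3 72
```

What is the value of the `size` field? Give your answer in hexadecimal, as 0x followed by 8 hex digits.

0x3BE94FD2

`size` follows `width` (2 bytes), so it starts at byte offset 2 and occupies 4 bytes.
Bytes at offsets 2..5: 3B E9 4F D2.
In big-endian order the high byte comes first in memory.
The bytes are already most-significant first: 0x3BE94FD2.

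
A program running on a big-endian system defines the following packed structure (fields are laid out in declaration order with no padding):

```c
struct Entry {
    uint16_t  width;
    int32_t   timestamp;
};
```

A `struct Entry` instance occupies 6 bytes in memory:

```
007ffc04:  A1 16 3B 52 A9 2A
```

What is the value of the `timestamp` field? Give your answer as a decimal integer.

995273002

`timestamp` follows `width` (2 bytes), so it starts at byte offset 2 and occupies 4 bytes.
Bytes at offsets 2..5: 3B 52 A9 2A.
Big-endian: lowest address holds the most-significant byte.
The bytes are already most-significant first: 0x3B52A92A.
0x3B52A92A = 995273002.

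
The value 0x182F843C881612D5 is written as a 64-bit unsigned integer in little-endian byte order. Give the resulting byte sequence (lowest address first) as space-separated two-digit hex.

Split into bytes (most-significant first): 18 2F 84 3C 88 16 12 D5.
Little-endian: lowest address holds the least-significant byte.
So at ascending addresses the bytes are D5 12 16 88 3C 84 2F 18.

D5 12 16 88 3C 84 2F 18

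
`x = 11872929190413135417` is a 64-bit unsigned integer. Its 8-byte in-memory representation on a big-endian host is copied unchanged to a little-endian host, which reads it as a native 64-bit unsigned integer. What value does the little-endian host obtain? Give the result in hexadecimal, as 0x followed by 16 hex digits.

0x39EEF075311EC5A4

11872929190413135417 in 64-bit hexadecimal is 0xA4C51E3175F0EE39.
Stored big-endian, the bytes at ascending addresses are A4 C5 1E 31 75 F0 EE 39.
Read back as little-endian, the first byte is least significant, giving 0x39EEF075311EC5A4.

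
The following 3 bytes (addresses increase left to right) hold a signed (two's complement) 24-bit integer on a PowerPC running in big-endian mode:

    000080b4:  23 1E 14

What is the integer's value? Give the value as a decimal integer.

2301460

Big-endian: lowest address holds the most-significant byte.
The bytes are already most-significant first: 0x231E14.
0x231E14 = 2301460.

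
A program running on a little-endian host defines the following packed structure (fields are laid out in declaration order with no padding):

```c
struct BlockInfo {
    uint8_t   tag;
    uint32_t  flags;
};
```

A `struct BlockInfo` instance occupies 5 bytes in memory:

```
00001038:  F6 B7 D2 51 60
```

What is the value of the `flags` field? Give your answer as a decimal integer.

1615975095

`flags` follows `tag` (1 byte), so it starts at byte offset 1 and occupies 4 bytes.
Bytes at offsets 1..4: B7 D2 51 60.
In little-endian order the low byte comes first in memory.
Reassemble most-significant byte first: 60 51 D2 B7 → 0x6051D2B7.
0x6051D2B7 = 1615975095.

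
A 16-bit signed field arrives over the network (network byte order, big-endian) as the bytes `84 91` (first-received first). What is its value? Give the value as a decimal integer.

Big-endian: lowest address holds the most-significant byte.
The bytes are already most-significant first: 0x8491.
Top bit is set, so as a signed 16-bit value this is 0x8491 − 2^16 = -31599.

-31599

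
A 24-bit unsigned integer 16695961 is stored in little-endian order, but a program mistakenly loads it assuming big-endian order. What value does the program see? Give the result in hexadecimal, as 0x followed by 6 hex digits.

0x99C2FE

16695961 in 24-bit hexadecimal is 0xFEC299.
Stored little-endian, the bytes at ascending addresses are 99 C2 FE.
Read back as big-endian, the last byte is least significant, giving 0x99C2FE.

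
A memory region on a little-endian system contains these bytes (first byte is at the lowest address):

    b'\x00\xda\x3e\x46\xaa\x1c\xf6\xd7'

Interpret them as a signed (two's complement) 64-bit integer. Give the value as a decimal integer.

-2885086993635681792

Little-endian stores the least-significant byte at the lowest address.
Reassemble most-significant byte first: D7 F6 1C AA 46 3E DA 00 → 0xD7F61CAA463EDA00.
Top bit is set, so as a signed 64-bit value this is 0xD7F61CAA463EDA00 − 2^64 = -2885086993635681792.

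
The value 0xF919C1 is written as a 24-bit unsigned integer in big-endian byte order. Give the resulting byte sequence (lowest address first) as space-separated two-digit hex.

Split into bytes (most-significant first): F9 19 C1.
Big-endian stores the most-significant byte at the lowest address.
So the memory order matches the most-significant-first order: F9 19 C1.

F9 19 C1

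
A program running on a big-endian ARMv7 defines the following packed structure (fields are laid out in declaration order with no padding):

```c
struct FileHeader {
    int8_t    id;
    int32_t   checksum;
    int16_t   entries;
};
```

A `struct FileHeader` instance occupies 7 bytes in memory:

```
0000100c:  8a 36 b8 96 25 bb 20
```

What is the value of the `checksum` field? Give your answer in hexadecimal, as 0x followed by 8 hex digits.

`checksum` follows `id` (1 byte), so it starts at byte offset 1 and occupies 4 bytes.
Bytes at offsets 1..4: 36 B8 96 25.
Big-endian stores the most-significant byte at the lowest address.
The bytes are already most-significant first: 0x36B89625.

0x36B89625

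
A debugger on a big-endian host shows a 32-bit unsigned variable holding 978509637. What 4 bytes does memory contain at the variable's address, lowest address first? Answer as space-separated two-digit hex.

978509637 in hexadecimal, padded to 32 bits, is 0x3A52DF45.
Split into bytes (most-significant first): 3A 52 DF 45.
Big-endian: lowest address holds the most-significant byte.
So the memory order matches the most-significant-first order: 3A 52 DF 45.

3A 52 DF 45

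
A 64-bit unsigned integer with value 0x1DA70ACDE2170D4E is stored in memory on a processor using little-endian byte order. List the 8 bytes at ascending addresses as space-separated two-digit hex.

4E 0D 17 E2 CD 0A A7 1D

Split into bytes (most-significant first): 1D A7 0A CD E2 17 0D 4E.
Little-endian: lowest address holds the least-significant byte.
So at ascending addresses the bytes are 4E 0D 17 E2 CD 0A A7 1D.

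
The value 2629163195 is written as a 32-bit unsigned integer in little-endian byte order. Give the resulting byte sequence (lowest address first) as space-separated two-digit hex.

2629163195 in hexadecimal, padded to 32 bits, is 0x9CB5D8BB.
Split into bytes (most-significant first): 9C B5 D8 BB.
Little-endian stores the least-significant byte at the lowest address.
So at ascending addresses the bytes are BB D8 B5 9C.

BB D8 B5 9C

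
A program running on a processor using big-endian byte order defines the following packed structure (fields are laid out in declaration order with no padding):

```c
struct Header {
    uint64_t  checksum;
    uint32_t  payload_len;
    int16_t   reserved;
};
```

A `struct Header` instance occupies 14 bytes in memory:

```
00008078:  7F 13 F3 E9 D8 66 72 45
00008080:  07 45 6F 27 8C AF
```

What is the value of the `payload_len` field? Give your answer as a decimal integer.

121990951

`payload_len` follows `checksum` (8 bytes), so it starts at byte offset 8 and occupies 4 bytes.
Bytes at offsets 8..11: 07 45 6F 27.
Big-endian: lowest address holds the most-significant byte.
The bytes are already most-significant first: 0x07456F27.
0x07456F27 = 121990951.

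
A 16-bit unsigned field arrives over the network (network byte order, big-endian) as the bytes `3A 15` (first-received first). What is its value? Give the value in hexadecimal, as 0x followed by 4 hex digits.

0x3A15

Big-endian: lowest address holds the most-significant byte.
The bytes are already most-significant first: 0x3A15.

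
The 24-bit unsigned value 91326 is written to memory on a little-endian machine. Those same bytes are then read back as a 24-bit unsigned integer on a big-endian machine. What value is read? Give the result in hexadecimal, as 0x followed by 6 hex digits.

0xBE6401

91326 in 24-bit hexadecimal is 0x0164BE.
Stored little-endian, the bytes at ascending addresses are BE 64 01.
Read back as big-endian, the last byte is least significant, giving 0xBE6401.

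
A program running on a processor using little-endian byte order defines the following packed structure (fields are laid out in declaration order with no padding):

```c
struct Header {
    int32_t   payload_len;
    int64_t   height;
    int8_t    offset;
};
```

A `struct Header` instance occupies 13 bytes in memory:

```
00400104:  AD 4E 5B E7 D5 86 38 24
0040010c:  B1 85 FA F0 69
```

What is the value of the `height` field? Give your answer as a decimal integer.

-1082405764565793067

`height` follows `payload_len` (4 bytes), so it starts at byte offset 4 and occupies 8 bytes.
Bytes at offsets 4..11: D5 86 38 24 B1 85 FA F0.
Little-endian stores the least-significant byte at the lowest address.
Reassemble most-significant byte first: F0 FA 85 B1 24 38 86 D5 → 0xF0FA85B1243886D5.
Top bit is set, so as a signed 64-bit value this is 0xF0FA85B1243886D5 − 2^64 = -1082405764565793067.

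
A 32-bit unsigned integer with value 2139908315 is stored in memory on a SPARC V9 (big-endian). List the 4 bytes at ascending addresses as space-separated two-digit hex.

7F 8C 68 DB

2139908315 in hexadecimal, padded to 32 bits, is 0x7F8C68DB.
Split into bytes (most-significant first): 7F 8C 68 DB.
Big-endian stores the most-significant byte at the lowest address.
So the memory order matches the most-significant-first order: 7F 8C 68 DB.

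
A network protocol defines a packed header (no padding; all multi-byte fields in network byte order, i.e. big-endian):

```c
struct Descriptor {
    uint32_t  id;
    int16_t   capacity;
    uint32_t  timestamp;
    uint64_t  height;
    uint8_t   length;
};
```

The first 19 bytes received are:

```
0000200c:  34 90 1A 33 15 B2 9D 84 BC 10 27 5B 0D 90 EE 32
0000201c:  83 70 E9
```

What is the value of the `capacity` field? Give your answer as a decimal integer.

5554

`capacity` follows `id` (4 bytes), so it starts at byte offset 4 and occupies 2 bytes.
Bytes at offsets 4..5: 15 B2.
Big-endian: lowest address holds the most-significant byte.
The bytes are already most-significant first: 0x15B2.
0x15B2 = 5554.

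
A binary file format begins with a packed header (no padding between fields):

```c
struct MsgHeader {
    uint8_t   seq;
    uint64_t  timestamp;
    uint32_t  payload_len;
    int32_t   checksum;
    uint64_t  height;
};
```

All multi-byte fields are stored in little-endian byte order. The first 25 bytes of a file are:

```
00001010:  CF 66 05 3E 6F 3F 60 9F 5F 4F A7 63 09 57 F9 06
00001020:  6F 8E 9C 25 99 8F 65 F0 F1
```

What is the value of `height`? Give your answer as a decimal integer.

`height` follows `seq` (1 B), `timestamp` (8 B), `payload_len` (4 B), `checksum` (4 B), so it starts at offset 1 + 8 + 4 + 4 = 17 and occupies 8 bytes.
Bytes at offsets 17..24: 8E 9C 25 99 8F 65 F0 F1.
Little-endian: lowest address holds the least-significant byte.
Reassemble most-significant byte first: F1 F0 65 8F 99 25 9C 8E → 0xF1F0658F99259C8E.
0xF1F0658F99259C8E = 17433545824975297678.

17433545824975297678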